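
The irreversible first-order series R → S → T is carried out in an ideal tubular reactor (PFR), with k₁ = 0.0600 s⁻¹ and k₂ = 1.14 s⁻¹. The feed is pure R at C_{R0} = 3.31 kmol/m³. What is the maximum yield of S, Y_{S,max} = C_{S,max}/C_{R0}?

0.0447

For a first-order series the maximum intermediate yield is C_{S,max}/C_{R0} = (k₁/k₂)^[k₂/(k₂−k₁)].
= (0.0600/1.14)^(1.14/(1.14−0.0600)) = (0.05263)^(1.056) = 0.04469.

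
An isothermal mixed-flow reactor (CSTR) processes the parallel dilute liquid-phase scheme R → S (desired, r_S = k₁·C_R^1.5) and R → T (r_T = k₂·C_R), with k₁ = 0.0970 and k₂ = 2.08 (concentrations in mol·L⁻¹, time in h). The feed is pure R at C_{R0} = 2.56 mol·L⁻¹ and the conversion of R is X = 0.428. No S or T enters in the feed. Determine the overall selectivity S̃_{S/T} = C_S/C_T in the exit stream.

Exit C_R = C_{R0}(1−X) = 2.56×0.572 = 1.464 mol·L⁻¹.
In a CSTR the entire volume is at exit conditions, so r_S = 0.0970×1.464^1.5 = 0.1719 and r_T = 2.08×1.464 = 3.046.
Overall selectivity = C_S/C_T = r_Sτ/(r_Tτ) = r_S/r_T = 0.0564.

0.0564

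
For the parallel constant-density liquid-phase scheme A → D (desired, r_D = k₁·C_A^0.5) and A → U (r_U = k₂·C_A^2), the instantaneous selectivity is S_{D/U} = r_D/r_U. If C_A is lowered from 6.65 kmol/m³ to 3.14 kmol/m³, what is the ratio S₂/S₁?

S_{D/U} = (k₁/k₂)·C_A^-1.5, so S₂/S₁ = (C_{A,2}/C_{A,1})^-1.5.
= (3.14/6.65)^(-1.5) = (0.4722)^(-1.5) = 3.08.
Selectivity toward D rises as C_A falls — low-concentration operation is favoured.

3.08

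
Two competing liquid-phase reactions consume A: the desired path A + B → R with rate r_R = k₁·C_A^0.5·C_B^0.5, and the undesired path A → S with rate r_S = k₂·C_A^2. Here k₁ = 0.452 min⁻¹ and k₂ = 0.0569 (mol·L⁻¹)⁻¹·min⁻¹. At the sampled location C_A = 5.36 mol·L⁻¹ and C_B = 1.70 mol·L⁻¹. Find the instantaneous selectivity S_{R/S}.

S_{R/S} = r_R/r_S = (k₁·C_A^0.5·C_B^0.5)/(k₂·C_A^2) = (k₁/k₂)·C_A^-1.5·C_B^0.5.
= (0.452×5.360^0.5×1.700^0.5) / (0.0569×5.360^2) = 1.364/1.635 = 0.835.
The undesired path is higher order in A, so low C_A (CSTR or dilute feed) favours R.

0.835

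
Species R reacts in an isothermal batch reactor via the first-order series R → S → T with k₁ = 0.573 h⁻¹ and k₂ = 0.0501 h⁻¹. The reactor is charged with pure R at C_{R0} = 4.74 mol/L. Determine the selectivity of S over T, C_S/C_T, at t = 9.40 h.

2.15

The intermediate concentration in a first-order A→B→C sequence is C_S = k₁C_{R0}(e^(−k₁t) − e^(−k₂t))/(k₂−k₁).
e^(−k₁t) = e^(−0.573×9.40) = e^(−5.386) = 0.004579; e^(−k₂t) = e^(−0.4709) = 0.6244.
C_S = 0.573×4.74/(0.0501−0.573) × (0.004579−0.6244) = (-5.194)×(-0.6198) = 3.220 mol/L.
C_R = C_{R0}e^(−k₁t) = 0.02171 mol/L, so C_T = C_{R0}−C_R−C_S = 1.499 mol/L; C_S/C_T = 2.15.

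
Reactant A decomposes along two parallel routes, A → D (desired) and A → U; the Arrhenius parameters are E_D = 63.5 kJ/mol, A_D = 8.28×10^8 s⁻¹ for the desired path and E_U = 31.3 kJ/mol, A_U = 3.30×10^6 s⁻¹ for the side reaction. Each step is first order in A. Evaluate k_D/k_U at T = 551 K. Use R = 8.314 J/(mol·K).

k_D/k_U = (A_D/A_U)·exp[−(E_D−E_U)/(RT)] = (A_D/A_U)·exp[(E_U−E_D)/(RT)].
(E_U−E_D)/(RT) = (31.3−63.5)×10³/(8.314×551) = -32200/4581 = -7.029.
k_D/k_U = (8.28×10^8/3.30×10^6)·exp(-7.029) = 250.9 × 8.858×10^-4 = 0.222.

0.222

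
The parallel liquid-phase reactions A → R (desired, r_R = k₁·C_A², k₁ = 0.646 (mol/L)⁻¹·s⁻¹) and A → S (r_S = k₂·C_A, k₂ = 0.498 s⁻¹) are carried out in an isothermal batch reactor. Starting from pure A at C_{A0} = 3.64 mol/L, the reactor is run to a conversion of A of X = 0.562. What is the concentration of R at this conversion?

1.57 mol/L

C_A = C_{A0}(1−X) = 1.594 mol/L.
Along a PFR/batch, dC_S/dC_A = −r_S/(r_R+r_S) = −k₂/(k₂+k₁·C_A).
Integrating from C_{A0} to C_A: C_S = (0.498/0.646)·ln[(0.498+0.646·3.64)/(0.498+0.646·1.59)] = 0.7709·ln(2.849/1.528) = 0.4804 mol/L.
Then C_R = (C_{A0}−C_A) − C_S = 2.046 − 0.4804 = 1.565 mol/L.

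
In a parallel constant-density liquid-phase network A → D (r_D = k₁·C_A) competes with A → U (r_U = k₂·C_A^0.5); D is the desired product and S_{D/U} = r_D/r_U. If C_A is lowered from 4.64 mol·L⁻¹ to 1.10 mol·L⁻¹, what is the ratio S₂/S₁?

S_{D/U} = (k₁/k₂)·C_A^0.5, so S₂/S₁ = (C_{A,2}/C_{A,1})^0.5.
= (1.10/4.64)^0.5 = (0.2371)^0.5 = 0.487.
Selectivity toward D falls as C_A falls — high-concentration operation is favoured.

0.487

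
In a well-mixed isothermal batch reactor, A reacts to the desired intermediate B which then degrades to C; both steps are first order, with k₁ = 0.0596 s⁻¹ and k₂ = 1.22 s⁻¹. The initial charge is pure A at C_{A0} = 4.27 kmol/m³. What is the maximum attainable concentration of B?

0.179 kmol/m³

Evaluating C_B at t_opt = ln(k₂/k₁)/(k₂−k₁) gives C_{B,max}/C_{A0} = (k₁/k₂)^[k₂/(k₂−k₁)].
= (0.0596/1.22)^(1.22/(1.22−0.0596)) = (0.04885)^(1.051) = 0.04184.
C_{B,max} = 0.04184×4.27 = 0.179 kmol/m³.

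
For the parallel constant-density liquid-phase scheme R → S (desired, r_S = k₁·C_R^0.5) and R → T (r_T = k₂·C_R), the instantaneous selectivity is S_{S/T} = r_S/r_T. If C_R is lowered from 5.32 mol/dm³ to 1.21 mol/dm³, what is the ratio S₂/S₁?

2.10

S_{S/T} = (k₁/k₂)·C_R^-0.5, so S₂/S₁ = (C_{R,2}/C_{R,1})^-0.5.
= (1.21/5.32)^(-0.5) = (0.2274)^(-0.5) = 2.10.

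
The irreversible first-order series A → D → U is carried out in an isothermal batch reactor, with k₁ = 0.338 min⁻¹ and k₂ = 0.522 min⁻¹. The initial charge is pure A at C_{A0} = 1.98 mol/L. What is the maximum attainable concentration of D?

0.577 mol/L

Evaluating C_D at t_opt = ln(k₂/k₁)/(k₂−k₁) gives C_{D,max}/C_{A0} = (k₁/k₂)^[k₂/(k₂−k₁)].
= (0.338/0.522)^(0.522/(0.522−0.338)) = (0.6475)^(2.837) = 0.2914.
C_{D,max} = 0.2914×1.98 = 0.577 mol/L.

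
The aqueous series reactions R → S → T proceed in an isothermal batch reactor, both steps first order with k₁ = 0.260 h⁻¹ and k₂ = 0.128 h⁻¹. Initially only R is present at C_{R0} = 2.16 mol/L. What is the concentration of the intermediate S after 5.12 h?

For first-order series with pure R initially, C_S(t) = k₁C_{R0}/(k₂−k₁)·(e^(−k₁t) − e^(−k₂t)).
e^(−k₁t) = e^(−0.260×5.12) = e^(−1.331) = 0.2642; e^(−k₂t) = e^(−0.6554) = 0.5193.
C_S = 0.260×2.16/(0.128−0.260) × (0.2642−0.5193) = (-4.255)×(-0.2551) = 1.085 mol/L.

1.09 mol/L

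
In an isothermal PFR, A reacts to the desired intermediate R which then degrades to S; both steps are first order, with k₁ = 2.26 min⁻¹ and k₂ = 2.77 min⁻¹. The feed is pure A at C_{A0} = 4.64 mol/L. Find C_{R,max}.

1.54 mol/L

For a first-order series the maximum intermediate yield is C_{R,max}/C_{A0} = (k₁/k₂)^[k₂/(k₂−k₁)].
= (2.26/2.77)^(2.77/(2.77−2.26)) = (0.8159)^(5.431) = 0.3311.
C_{R,max} = 0.3311×4.64 = 1.54 mol/L.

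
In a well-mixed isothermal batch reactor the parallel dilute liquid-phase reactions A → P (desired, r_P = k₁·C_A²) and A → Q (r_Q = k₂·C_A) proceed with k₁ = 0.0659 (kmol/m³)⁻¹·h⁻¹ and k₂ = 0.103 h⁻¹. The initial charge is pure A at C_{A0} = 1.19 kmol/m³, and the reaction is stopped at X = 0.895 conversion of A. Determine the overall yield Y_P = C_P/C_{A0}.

C_A = C_{A0}(1−X) = 0.1249 kmol/m³.
Along a PFR/batch, dC_Q/dC_A = −r_Q/(r_P+r_Q) = −k₂/(k₂+k₁·C_A).
Integrating from C_{A0} to C_A: C_Q = (0.103/0.0659)·ln[(0.103+0.0659·1.19)/(0.103+0.0659·0.125)] = 1.563·ln(0.1814/0.1112) = 0.7646 kmol/m³.
Then C_P = (C_{A0}−C_A) − C_Q = 1.065 − 0.7646 = 0.3005 kmol/m³.
Y_P = C_P/C_{A0} = 0.3005/1.19 = 0.252.

0.252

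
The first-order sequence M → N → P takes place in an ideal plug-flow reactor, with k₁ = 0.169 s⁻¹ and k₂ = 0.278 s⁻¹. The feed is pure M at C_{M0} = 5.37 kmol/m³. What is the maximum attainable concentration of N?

1.51 kmol/m³

For a first-order series the maximum intermediate yield is C_{N,max}/C_{M0} = (k₁/k₂)^[k₂/(k₂−k₁)].
= (0.169/0.278)^(0.278/(0.278−0.169)) = (0.6079)^(2.550) = 0.2810.
C_{N,max} = 0.2810×5.37 = 1.51 kmol/m³.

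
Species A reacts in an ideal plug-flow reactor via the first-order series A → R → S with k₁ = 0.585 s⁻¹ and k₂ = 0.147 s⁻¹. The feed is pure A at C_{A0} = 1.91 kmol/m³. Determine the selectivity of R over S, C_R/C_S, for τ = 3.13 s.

Solving the coupled first-order balances gives C_R(τ) = [k₁/(k₂−k₁)]·C_{A0}·(e^(−k₁τ) − e^(−k₂τ)).
e^(−k₁τ) = e^(−0.585×3.13) = e^(−1.831) = 0.1602; e^(−k₂τ) = e^(−0.4601) = 0.6312.
C_R = 0.585×1.91/(0.147−0.585) × (0.1602−0.6312) = (-2.551)×(-0.4710) = 1.201 kmol/m³.
C_A = C_{A0}e^(−k₁τ) = 0.3061 kmol/m³, so C_S = C_{A0}−C_A−C_R = 0.4025 kmol/m³; C_R/C_S = 2.99.

2.99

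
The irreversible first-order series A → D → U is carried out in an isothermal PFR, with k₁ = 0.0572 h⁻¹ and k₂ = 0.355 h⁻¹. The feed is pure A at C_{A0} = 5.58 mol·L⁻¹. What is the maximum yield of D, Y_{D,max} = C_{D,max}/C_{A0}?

0.113

For a first-order series the maximum intermediate yield is C_{D,max}/C_{A0} = (k₁/k₂)^[k₂/(k₂−k₁)].
= (0.0572/0.355)^(0.355/(0.355−0.0572)) = (0.1611)^(1.192) = 0.1135.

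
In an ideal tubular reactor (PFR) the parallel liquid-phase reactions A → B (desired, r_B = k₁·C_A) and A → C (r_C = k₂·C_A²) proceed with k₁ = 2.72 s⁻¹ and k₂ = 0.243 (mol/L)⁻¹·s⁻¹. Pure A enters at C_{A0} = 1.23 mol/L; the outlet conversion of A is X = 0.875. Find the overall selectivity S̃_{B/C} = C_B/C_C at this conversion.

C_A = C_{A0}(1−X) = 0.1537 mol/L.
Along a PFR/batch, dC_B/dC_A = −r_B/(r_B+r_C) = −k₁/(k₁+k₂·C_A).
Integrating from C_{A0} to C_A: C_B = (2.72/0.243)·ln[(2.72+0.243·1.23)/(2.72+0.243·0.154)] = 11.19·ln(3.019/2.757) = 1.014 mol/L.
C_C = (C_{A0}−C_A)−C_B = 0.06196 mol/L; S̃_{B/C} = 1.014/0.06196 = 16.4.

16.4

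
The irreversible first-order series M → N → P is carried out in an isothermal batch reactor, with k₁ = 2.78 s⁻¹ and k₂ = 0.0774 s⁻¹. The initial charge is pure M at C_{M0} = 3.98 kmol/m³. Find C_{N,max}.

At the optimum, C_{N,max}/C_{M0} = (k₁/k₂)^[k₂/(k₂−k₁)].
= (2.78/0.0774)^(0.0774/(0.0774−2.78)) = (35.92)^(-0.02864) = 0.9025.
C_{N,max} = 0.9025×3.98 = 3.59 kmol/m³.

3.59 kmol/m³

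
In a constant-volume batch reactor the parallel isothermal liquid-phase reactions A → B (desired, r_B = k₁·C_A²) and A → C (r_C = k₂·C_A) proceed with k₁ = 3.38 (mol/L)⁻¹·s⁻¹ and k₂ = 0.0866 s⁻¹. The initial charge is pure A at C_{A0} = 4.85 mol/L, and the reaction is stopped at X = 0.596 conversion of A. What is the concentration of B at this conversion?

C_A = C_{A0}(1−X) = 1.959 mol/L.
Along a PFR/batch, dC_C/dC_A = −r_C/(r_B+r_C) = −k₂/(k₂+k₁·C_A).
Integrating from C_{A0} to C_A: C_C = (0.0866/3.38)·ln[(0.0866+3.38·4.85)/(0.0866+3.38·1.96)] = 0.02562·ln(16.48/6.709) = 0.02302 mol/L.
Then C_B = (C_{A0}−C_A) − C_C = 2.891 − 0.02302 = 2.868 mol/L.

2.87 mol/L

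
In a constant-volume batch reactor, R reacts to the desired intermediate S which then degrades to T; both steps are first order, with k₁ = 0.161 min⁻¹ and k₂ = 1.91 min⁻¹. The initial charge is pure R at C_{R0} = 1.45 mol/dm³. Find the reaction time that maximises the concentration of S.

The intermediate peaks when r₁ = r₂, i.e. k₁e^(−k₁t) = k₂e^(−k₂t), giving t_opt = ln(k₂/k₁)/(k₂−k₁).
= ln(1.91/0.161)/(1.91−0.161) = ln(11.86)/1.749 = 2.473/1.749 = 1.41 min.

1.41 min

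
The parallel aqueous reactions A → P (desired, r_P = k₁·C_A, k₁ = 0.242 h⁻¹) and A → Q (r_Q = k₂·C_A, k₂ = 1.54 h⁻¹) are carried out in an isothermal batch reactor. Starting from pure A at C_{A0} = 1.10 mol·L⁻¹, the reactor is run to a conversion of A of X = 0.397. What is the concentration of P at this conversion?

C_A = C_{A0}(1−X) = 0.6633 mol·L⁻¹.
Both paths are first order in A, so the instantaneous fraction to P is constant: dC_P/d(−C_A) = k₁/(k₁+k₂) = 0.1358.
C_P = 0.1358·(C_{A0}−C_A) = 0.1358×0.4367 = 0.0593 mol·L⁻¹.

0.0593 mol·L⁻¹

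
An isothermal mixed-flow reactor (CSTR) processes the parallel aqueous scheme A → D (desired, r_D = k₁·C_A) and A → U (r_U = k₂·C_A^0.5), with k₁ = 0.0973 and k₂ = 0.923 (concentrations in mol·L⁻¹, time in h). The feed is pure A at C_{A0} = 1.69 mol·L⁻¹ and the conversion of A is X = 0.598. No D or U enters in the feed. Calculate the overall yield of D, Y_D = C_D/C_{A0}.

Exit C_A = C_{A0}(1−X) = 1.69×0.402 = 0.6794 mol·L⁻¹.
A CSTR operates uniformly at the exit composition, giving r_D = 0.06610 and r_U = 0.7608 (each k·C_A^n at C_A = 0.6794).
Fraction of consumed A going to D: r_D/(r_D+r_U) = 0.07994.
C_D = 0.07994·C_{A0}·X = 0.07994×1.69×0.598 = 0.0808 mol·L⁻¹; Y_D = C_D/C_{A0} = 0.0478.

0.0478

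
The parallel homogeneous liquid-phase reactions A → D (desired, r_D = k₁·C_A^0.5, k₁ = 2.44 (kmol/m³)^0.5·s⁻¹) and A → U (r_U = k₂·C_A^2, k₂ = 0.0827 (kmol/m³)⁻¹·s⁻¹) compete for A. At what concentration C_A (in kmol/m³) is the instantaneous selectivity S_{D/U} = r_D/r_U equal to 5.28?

3.15 kmol/m³

S_{D/U} = (k₁/k₂)·C_A^-1.5 ⇒ C_A = (S·k₂/k₁)^(1/(-1.5)).
= (5.28×0.0827/2.44)^(-0.6667) = (0.1790)^(-0.6667) = 3.15 kmol/m³.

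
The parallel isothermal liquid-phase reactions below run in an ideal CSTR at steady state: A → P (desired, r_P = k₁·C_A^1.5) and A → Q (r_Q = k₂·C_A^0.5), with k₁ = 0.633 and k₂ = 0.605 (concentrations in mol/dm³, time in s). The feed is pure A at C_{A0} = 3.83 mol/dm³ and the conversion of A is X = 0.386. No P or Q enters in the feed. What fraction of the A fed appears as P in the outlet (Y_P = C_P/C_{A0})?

Exit C_A = C_{A0}(1−X) = 3.83×0.614 = 2.352 mol/dm³.
In a CSTR the entire volume is at exit conditions, so r_P = 0.633×2.352^1.5 = 2.283 and r_Q = 0.605×2.352^0.5 = 0.9278.
Fraction of consumed A going to P: r_P/(r_P+r_Q) = 0.7110.
C_P = 0.7110·C_{A0}·X = 0.7110×3.83×0.386 = 1.05 mol/dm³; Y_P = C_P/C_{A0} = 0.274.

0.274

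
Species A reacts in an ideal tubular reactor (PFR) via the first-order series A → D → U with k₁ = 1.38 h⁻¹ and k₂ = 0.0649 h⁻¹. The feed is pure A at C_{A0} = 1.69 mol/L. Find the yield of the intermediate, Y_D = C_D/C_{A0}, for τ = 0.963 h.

Solving the coupled first-order balances gives C_D(τ) = [k₁/(k₂−k₁)]·C_{A0}·(e^(−k₁τ) − e^(−k₂τ)).
e^(−k₁τ) = e^(−1.38×0.963) = e^(−1.329) = 0.2648; e^(−k₂τ) = e^(−0.06250) = 0.9394.
C_D = 1.38×1.69/(0.0649−1.38) × (0.2648−0.9394) = (-1.773)×(-0.6747) = 1.196 mol/L.
Y_D = C_D/C_{A0} = 1.196/1.69 = 0.708.

0.708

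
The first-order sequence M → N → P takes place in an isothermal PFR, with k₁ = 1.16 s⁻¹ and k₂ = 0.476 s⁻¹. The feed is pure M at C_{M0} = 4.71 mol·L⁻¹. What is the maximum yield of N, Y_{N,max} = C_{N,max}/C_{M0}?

0.538

At the optimum, C_{N,max}/C_{M0} = (k₁/k₂)^[k₂/(k₂−k₁)].
= (1.16/0.476)^(0.476/(0.476−1.16)) = (2.437)^(-0.6959) = 0.5380.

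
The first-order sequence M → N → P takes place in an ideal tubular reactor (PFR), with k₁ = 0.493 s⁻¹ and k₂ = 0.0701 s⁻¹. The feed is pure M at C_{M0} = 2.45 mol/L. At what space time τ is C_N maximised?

The intermediate peaks when r₁ = r₂, i.e. k₁e^(−k₁τ) = k₂e^(−k₂τ), giving τ_opt = ln(k₂/k₁)/(k₂−k₁).
= ln(0.0701/0.493)/(0.0701−0.493) = ln(0.1422)/-0.4229 = -1.951/-0.4229 = 4.61 s.

4.61 s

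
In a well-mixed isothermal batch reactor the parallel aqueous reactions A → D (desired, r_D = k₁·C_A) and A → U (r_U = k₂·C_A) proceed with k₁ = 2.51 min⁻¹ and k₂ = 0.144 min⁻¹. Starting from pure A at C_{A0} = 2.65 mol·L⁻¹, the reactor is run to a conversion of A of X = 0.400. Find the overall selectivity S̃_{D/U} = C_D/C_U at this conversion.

17.4

C_A = C_{A0}(1−X) = 1.590 mol·L⁻¹.
Both paths are first order in A, so the instantaneous fraction to D is constant: dC_D/d(−C_A) = k₁/(k₁+k₂) = 0.9457.
C_D = 0.9457·(C_{A0}−C_A) = 0.9457×1.060 = 1.00 mol·L⁻¹.
C_U = (C_{A0}−C_A)−C_D = 0.05751 mol·L⁻¹; S̃_{D/U} = 1.002/0.05751 = 17.4.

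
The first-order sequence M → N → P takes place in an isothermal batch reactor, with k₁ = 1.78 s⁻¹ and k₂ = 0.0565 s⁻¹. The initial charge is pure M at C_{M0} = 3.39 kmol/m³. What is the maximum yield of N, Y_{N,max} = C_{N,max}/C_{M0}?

0.893

Evaluating C_N at t_opt = ln(k₂/k₁)/(k₂−k₁) gives C_{N,max}/C_{M0} = (k₁/k₂)^[k₂/(k₂−k₁)].
= (1.78/0.0565)^(0.0565/(0.0565−1.78)) = (31.50)^(-0.03278) = 0.8931.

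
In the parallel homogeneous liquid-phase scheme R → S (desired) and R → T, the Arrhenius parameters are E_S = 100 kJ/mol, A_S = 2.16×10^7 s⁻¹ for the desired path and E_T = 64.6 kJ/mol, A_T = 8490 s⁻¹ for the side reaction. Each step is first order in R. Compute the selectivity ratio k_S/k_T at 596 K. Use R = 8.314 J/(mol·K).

k_S/k_T = (A_S/A_T)·exp[−(E_S−E_T)/(RT)] = (A_S/A_T)·exp[(E_T−E_S)/(RT)].
(E_T−E_S)/(RT) = (64.6−100)×10³/(8.314×596) = -35400/4955 = -7.144.
k_S/k_T = (2.16×10^7/8490)·exp(-7.144) = 2544 × 7.895×10^-4 = 2.01.

2.01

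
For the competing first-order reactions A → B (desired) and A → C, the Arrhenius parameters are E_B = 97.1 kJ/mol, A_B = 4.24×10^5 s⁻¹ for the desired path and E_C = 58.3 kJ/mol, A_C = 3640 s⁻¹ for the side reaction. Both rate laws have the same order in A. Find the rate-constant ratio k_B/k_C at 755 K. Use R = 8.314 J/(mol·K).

k_B/k_C = (A_B/A_C)·exp[−(E_B−E_C)/(RT)] = (A_B/A_C)·exp[(E_C−E_B)/(RT)].
(E_C−E_B)/(RT) = (58.3−97.1)×10³/(8.314×755) = -38800/6277 = -6.181.
k_B/k_C = (4.24×10^5/3640)·exp(-6.181) = 116.5 × 0.002068 = 0.241.
Since E_B > E_C, raising the temperature improves selectivity toward B.

0.241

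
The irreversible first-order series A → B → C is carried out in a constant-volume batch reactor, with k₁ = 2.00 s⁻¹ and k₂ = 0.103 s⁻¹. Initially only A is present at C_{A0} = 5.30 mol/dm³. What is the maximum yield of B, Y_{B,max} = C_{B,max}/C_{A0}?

For a first-order series the maximum intermediate yield is C_{B,max}/C_{A0} = (k₁/k₂)^[k₂/(k₂−k₁)].
= (2.00/0.103)^(0.103/(0.103−2.00)) = (19.42)^(-0.05430) = 0.8512.

0.851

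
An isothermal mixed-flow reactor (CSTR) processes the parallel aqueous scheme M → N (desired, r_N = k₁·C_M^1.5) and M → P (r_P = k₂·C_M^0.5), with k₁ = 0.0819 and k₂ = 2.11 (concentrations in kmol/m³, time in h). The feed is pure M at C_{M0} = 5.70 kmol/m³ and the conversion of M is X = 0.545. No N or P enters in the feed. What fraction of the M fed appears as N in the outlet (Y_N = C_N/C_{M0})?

0.0498

Exit C_M = C_{M0}(1−X) = 5.70×0.455 = 2.593 kmol/m³.
In a CSTR the entire volume is at exit conditions, so r_N = 0.0819×2.593^1.5 = 0.3421 and r_P = 2.11×2.593^0.5 = 3.398.
Fraction of consumed M going to N: r_N/(r_N+r_P) = 0.09146.
C_N = 0.09146·C_{M0}·X = 0.09146×5.70×0.545 = 0.284 kmol/m³; Y_N = C_N/C_{M0} = 0.0498.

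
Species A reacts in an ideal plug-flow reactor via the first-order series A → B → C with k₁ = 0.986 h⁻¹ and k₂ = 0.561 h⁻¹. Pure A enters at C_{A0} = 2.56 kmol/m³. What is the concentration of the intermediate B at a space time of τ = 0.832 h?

Solving the coupled first-order balances gives C_B(τ) = [k₁/(k₂−k₁)]·C_{A0}·(e^(−k₁τ) − e^(−k₂τ)).
e^(−k₁τ) = e^(−0.986×0.832) = e^(−0.8204) = 0.4403; e^(−k₂τ) = e^(−0.4668) = 0.6270.
C_B = 0.986×2.56/(0.561−0.986) × (0.4403−0.6270) = (-5.939)×(-0.1868) = 1.109 kmol/m³.

1.11 kmol/m³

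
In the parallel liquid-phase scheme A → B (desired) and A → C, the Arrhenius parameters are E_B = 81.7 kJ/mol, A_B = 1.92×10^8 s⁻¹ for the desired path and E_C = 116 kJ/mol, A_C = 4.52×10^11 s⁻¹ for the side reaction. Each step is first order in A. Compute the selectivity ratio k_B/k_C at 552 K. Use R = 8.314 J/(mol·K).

Since both paths have the same order in A, the concentration cancels and S_{B/C} = k_B/k_C = (A_B/A_C)·exp[(E_C−E_B)/(RT)].
(E_C−E_B)/(RT) = (116−81.7)×10³/(8.314×552) = 34300/4589 = 7.474.
k_B/k_C = (1.92×10^8/4.52×10^11)·exp(7.474) = 4.248×10^-4 × 1761 = 0.748.

0.748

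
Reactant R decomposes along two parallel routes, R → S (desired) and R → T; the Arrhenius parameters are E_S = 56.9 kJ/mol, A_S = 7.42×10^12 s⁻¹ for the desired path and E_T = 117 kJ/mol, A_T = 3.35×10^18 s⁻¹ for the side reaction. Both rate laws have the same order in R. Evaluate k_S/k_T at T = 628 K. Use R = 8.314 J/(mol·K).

With equal orders, S_{S/T} = k_S/k_T = (A_S/A_T)·exp[(E_T−E_S)/(RT)].
(E_T−E_S)/(RT) = (117−56.9)×10³/(8.314×628) = 60100/5221 = 11.51.
k_S/k_T = (7.42×10^12/3.35×10^18)·exp(11.51) = 2.215×10^-6 × 99786 = 0.221.
Since E_S < E_T, lowering the temperature improves selectivity toward S.

0.221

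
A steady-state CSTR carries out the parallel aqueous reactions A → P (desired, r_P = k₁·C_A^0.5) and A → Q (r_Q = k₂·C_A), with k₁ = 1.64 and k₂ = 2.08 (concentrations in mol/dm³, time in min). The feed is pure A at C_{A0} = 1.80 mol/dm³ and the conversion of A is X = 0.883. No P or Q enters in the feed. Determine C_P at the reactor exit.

Exit C_A = C_{A0}(1−X) = 1.80×0.117 = 0.2106 mol/dm³.
Rates in a CSTR are evaluated at the outlet concentration: r_P = 1.64×0.2106^0.5 = 0.7526, r_Q = 2.08×0.2106 = 0.4380.
Fraction of consumed A going to P: r_P/(r_P+r_Q) = 0.6321.
C_P = 0.6321·C_{A0}·X = 0.6321×1.80×0.883 = 1.00 mol/dm³.

1.00 mol/dm³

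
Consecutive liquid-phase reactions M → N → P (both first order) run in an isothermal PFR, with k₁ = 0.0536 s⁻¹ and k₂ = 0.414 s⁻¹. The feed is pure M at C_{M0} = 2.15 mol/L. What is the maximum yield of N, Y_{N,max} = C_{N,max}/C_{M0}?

0.0955

For a first-order series the maximum intermediate yield is C_{N,max}/C_{M0} = (k₁/k₂)^[k₂/(k₂−k₁)].
= (0.0536/0.414)^(0.414/(0.414−0.0536)) = (0.1295)^(1.149) = 0.09553.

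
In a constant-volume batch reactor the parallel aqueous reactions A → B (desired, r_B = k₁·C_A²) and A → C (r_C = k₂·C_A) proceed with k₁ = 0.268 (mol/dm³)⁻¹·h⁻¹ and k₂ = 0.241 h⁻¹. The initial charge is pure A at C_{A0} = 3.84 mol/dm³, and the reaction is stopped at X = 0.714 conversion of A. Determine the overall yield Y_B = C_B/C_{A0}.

0.512

C_A = C_{A0}(1−X) = 1.098 mol/dm³.
Along a PFR/batch, dC_C/dC_A = −r_C/(r_B+r_C) = −k₂/(k₂+k₁·C_A).
Integrating from C_{A0} to C_A: C_C = (0.241/0.268)·ln[(0.241+0.268·3.84)/(0.241+0.268·1.10)] = 0.8993·ln(1.270/0.5353) = 0.7769 mol/dm³.
Then C_B = (C_{A0}−C_A) − C_C = 2.742 − 0.7769 = 1.965 mol/dm³.
Y_B = C_B/C_{A0} = 1.965/3.84 = 0.512.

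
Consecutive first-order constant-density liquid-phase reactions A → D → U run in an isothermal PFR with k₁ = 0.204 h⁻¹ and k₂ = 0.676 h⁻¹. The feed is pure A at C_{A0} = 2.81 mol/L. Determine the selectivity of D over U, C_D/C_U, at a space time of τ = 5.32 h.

0.254

Solving the coupled first-order balances gives C_D(τ) = [k₁/(k₂−k₁)]·C_{A0}·(e^(−k₁τ) − e^(−k₂τ)).
e^(−k₁τ) = e^(−0.204×5.32) = e^(−1.085) = 0.3378; e^(−k₂τ) = e^(−3.596) = 0.02742.
C_D = 0.204×2.81/(0.676−0.204) × (0.3378−0.02742) = 1.214×0.3104 = 0.3770 mol/L.
C_A = C_{A0}e^(−k₁τ) = 0.9492 mol/L, so C_U = C_{A0}−C_A−C_D = 1.484 mol/L; C_D/C_U = 0.254.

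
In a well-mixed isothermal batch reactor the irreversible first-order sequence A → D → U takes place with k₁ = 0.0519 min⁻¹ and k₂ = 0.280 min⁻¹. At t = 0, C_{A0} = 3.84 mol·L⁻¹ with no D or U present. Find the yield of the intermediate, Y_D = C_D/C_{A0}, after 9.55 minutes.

0.123

Solving the coupled first-order balances gives C_D(t) = [k₁/(k₂−k₁)]·C_{A0}·(e^(−k₁t) − e^(−k₂t)).
e^(−k₁t) = e^(−0.0519×9.55) = e^(−0.4956) = 0.6092; e^(−k₂t) = e^(−2.674) = 0.06898.
C_D = 0.0519×3.84/(0.280−0.0519) × (0.6092−0.06898) = 0.8737×0.5402 = 0.4720 mol·L⁻¹.
Y_D = C_D/C_{A0} = 0.4720/3.84 = 0.123.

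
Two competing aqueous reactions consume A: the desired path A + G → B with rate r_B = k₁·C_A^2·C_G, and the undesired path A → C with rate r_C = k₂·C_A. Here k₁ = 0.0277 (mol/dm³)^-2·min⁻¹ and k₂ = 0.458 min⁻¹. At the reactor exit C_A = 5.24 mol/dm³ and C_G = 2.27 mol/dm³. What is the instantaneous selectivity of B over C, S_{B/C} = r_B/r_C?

S_{B/C} = r_B/r_C = (k₁·C_A^2·C_G)/(k₂·C_A) = (k₁/k₂)·C_A·C_G.
= (0.0277×5.240^2×2.270) / (0.458×5.240) = 1.727/2.400 = 0.719.

0.719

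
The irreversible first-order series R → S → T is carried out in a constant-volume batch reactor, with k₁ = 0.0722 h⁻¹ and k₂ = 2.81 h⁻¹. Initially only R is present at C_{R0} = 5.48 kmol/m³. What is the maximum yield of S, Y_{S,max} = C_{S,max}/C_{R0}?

For a first-order series the maximum intermediate yield is C_{S,max}/C_{R0} = (k₁/k₂)^[k₂/(k₂−k₁)].
= (0.0722/2.81)^(2.81/(2.81−0.0722)) = (0.02569)^(1.026) = 0.02333.

0.0233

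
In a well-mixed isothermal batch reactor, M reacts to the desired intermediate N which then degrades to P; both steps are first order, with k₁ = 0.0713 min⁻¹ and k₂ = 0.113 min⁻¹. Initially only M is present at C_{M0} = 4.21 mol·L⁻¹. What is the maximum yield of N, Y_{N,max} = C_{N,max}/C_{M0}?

At the optimum, C_{N,max}/C_{M0} = (k₁/k₂)^[k₂/(k₂−k₁)].
= (0.0713/0.113)^(0.113/(0.113−0.0713)) = (0.6310)^(2.710) = 0.2871.

0.287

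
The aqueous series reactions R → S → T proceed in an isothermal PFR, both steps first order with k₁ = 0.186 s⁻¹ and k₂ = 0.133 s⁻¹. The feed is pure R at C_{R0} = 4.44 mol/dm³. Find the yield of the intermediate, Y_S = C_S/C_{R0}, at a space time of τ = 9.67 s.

Solving the coupled first-order balances gives C_S(τ) = [k₁/(k₂−k₁)]·C_{R0}·(e^(−k₁τ) − e^(−k₂τ)).
e^(−k₁τ) = e^(−0.186×9.67) = e^(−1.799) = 0.1655; e^(−k₂τ) = e^(−1.286) = 0.2763.
C_S = 0.186×4.44/(0.133−0.186) × (0.1655−0.2763) = (-15.58)×(-0.1108) = 1.727 mol/dm³.
Y_S = C_S/C_{R0} = 1.727/4.44 = 0.389.

0.389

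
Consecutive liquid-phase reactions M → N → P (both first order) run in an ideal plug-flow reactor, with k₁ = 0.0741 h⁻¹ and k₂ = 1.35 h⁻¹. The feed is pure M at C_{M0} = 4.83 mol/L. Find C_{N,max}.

At the optimum, C_{N,max}/C_{M0} = (k₁/k₂)^[k₂/(k₂−k₁)].
= (0.0741/1.35)^(1.35/(1.35−0.0741)) = (0.05489)^(1.058) = 0.04637.
C_{N,max} = 0.04637×4.83 = 0.224 mol/L.

0.224 mol/L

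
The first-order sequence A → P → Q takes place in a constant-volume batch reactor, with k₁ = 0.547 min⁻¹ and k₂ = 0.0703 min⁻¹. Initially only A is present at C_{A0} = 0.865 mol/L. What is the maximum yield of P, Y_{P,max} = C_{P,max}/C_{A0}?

For a first-order series the maximum intermediate yield is C_{P,max}/C_{A0} = (k₁/k₂)^[k₂/(k₂−k₁)].
= (0.547/0.0703)^(0.0703/(0.0703−0.547)) = (7.781)^(-0.1475) = 0.7389.

0.739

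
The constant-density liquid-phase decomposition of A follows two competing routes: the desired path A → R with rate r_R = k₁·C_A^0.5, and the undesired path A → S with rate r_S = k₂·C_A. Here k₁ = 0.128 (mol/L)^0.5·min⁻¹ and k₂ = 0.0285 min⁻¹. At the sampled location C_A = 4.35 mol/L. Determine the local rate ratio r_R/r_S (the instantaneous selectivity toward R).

2.15

S_{R/S} = r_R/r_S = (k₁·C_A^0.5)/(k₂·C_A) = (k₁/k₂)·C_A^-0.5.
= (0.128×4.350^0.5) / (0.0285×4.350) = 0.2670/0.1240 = 2.15.
The undesired path is higher order in A, so low C_A (CSTR or dilute feed) favours R.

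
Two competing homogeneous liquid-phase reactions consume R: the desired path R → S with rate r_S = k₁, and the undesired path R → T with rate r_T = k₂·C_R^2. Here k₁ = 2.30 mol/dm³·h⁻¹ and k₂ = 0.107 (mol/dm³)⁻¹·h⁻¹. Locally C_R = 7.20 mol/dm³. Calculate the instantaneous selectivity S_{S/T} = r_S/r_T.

S_{S/T} = r_S/r_T = (k₁)/(k₂·C_R^2) = (k₁/k₂)·C_R^-2.
= (2.30) / (0.107×7.200^2) = 2.300/5.547 = 0.415.
The undesired path is higher order in R, so low C_R (CSTR or dilute feed) favours S.

0.415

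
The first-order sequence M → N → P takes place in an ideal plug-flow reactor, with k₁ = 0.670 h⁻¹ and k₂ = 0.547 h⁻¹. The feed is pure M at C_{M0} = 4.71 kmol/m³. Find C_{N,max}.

1.91 kmol/m³

Evaluating C_N at τ_opt = ln(k₂/k₁)/(k₂−k₁) gives C_{N,max}/C_{M0} = (k₁/k₂)^[k₂/(k₂−k₁)].
= (0.670/0.547)^(0.547/(0.547−0.670)) = (1.225)^(-4.447) = 0.4058.
C_{N,max} = 0.4058×4.71 = 1.91 kmol/m³.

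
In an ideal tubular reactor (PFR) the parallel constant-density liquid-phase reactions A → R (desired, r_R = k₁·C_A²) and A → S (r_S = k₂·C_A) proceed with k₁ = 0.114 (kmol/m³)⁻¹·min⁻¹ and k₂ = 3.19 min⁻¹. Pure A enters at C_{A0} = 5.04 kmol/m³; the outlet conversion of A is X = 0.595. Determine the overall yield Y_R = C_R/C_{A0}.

0.0664

C_A = C_{A0}(1−X) = 2.041 kmol/m³.
Along a PFR/batch, dC_S/dC_A = −r_S/(r_R+r_S) = −k₂/(k₂+k₁·C_A).
Integrating from C_{A0} to C_A: C_S = (3.19/0.114)·ln[(3.19+0.114·5.04)/(3.19+0.114·2.04)] = 27.98·ln(3.765/3.423) = 2.664 kmol/m³.
Then C_R = (C_{A0}−C_A) − C_S = 2.999 − 2.664 = 0.3348 kmol/m³.
Y_R = C_R/C_{A0} = 0.3348/5.04 = 0.0664.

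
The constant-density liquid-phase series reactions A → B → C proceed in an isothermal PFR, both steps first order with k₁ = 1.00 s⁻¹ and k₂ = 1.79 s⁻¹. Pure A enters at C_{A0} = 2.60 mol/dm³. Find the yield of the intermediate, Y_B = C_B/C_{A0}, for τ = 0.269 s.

0.185

Solving the coupled first-order balances gives C_B(τ) = [k₁/(k₂−k₁)]·C_{A0}·(e^(−k₁τ) − e^(−k₂τ)).
e^(−k₁τ) = e^(−1.00×0.269) = e^(−0.2690) = 0.7641; e^(−k₂τ) = e^(−0.4815) = 0.6178.
C_B = 1.00×2.60/(1.79−1.00) × (0.7641−0.6178) = 3.291×0.1463 = 0.4815 mol/dm³.
Y_B = C_B/C_{A0} = 0.4815/2.60 = 0.185.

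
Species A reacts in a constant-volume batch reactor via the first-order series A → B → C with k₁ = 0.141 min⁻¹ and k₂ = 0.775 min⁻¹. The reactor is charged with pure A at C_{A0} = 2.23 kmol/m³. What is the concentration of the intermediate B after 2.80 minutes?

0.278 kmol/m³

The intermediate concentration in a first-order A→B→C sequence is C_B = k₁C_{A0}(e^(−k₁t) − e^(−k₂t))/(k₂−k₁).
e^(−k₁t) = e^(−0.141×2.80) = e^(−0.3948) = 0.6738; e^(−k₂t) = e^(−2.170) = 0.1142.
C_B = 0.141×2.23/(0.775−0.141) × (0.6738−0.1142) = 0.4959×0.5596 = 0.2776 kmol/m³.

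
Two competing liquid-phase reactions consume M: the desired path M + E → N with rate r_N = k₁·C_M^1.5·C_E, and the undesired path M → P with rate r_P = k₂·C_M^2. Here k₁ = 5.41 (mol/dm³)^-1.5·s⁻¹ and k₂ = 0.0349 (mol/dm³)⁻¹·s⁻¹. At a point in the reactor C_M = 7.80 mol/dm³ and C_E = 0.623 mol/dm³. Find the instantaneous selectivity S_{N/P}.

S_{N/P} = r_N/r_P = (k₁·C_M^1.5·C_E)/(k₂·C_M^2) = (k₁/k₂)·C_M^-0.5·C_E.
= (5.41×7.800^1.5×0.6230) / (0.0349×7.800^2) = 73.42/2.123 = 34.6.
The undesired path is higher order in M, so low C_M (CSTR or dilute feed) favours N.

34.6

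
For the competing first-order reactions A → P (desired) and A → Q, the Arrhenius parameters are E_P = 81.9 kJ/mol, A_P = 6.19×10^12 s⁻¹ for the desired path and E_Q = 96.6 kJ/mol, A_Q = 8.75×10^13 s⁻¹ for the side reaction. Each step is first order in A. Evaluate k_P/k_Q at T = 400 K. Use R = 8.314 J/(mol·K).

5.88

k_P/k_Q = (A_P/A_Q)·exp[−(E_P−E_Q)/(RT)] = (A_P/A_Q)·exp[(E_Q−E_P)/(RT)].
(E_Q−E_P)/(RT) = (96.6−81.9)×10³/(8.314×400) = 14700/3326 = 4.420.
k_P/k_Q = (6.19×10^12/8.75×10^13)·exp(4.420) = 0.07074 × 83.12 = 5.88.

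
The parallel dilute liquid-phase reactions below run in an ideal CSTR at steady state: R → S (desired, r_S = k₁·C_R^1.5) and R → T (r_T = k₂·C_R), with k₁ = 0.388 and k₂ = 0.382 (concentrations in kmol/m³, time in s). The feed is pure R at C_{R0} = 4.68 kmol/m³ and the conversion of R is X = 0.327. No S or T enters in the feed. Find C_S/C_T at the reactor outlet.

Exit C_R = C_{R0}(1−X) = 4.68×0.673 = 3.150 kmol/m³.
A CSTR operates uniformly at the exit composition, giving r_S = 2.169 and r_T = 1.203 (each k·C_R^n at C_R = 3.150).
Overall selectivity = C_S/C_T = r_Sτ/(r_Tτ) = r_S/r_T = 1.80.

1.80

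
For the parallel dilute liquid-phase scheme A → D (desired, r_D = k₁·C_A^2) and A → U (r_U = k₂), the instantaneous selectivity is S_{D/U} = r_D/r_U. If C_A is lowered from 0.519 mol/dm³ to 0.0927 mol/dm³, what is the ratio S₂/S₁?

S_{D/U} = (k₁/k₂)·C_A^2, so S₂/S₁ = (C_{A,2}/C_{A,1})^2.
= (0.0927/0.519)^2 = (0.1786)^2 = 0.0319.

0.0319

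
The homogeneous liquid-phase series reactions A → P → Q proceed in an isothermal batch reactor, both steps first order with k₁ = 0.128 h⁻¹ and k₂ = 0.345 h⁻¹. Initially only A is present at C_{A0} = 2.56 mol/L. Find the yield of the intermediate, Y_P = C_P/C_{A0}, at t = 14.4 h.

0.0893

For first-order series with pure A initially, C_P(t) = k₁C_{A0}/(k₂−k₁)·(e^(−k₁t) − e^(−k₂t)).
e^(−k₁t) = e^(−0.128×14.4) = e^(−1.843) = 0.1583; e^(−k₂t) = e^(−4.968) = 0.006957.
C_P = 0.128×2.56/(0.345−0.128) × (0.1583−0.006957) = 1.510×0.1514 = 0.2285 mol/L.
Y_P = C_P/C_{A0} = 0.2285/2.56 = 0.0893.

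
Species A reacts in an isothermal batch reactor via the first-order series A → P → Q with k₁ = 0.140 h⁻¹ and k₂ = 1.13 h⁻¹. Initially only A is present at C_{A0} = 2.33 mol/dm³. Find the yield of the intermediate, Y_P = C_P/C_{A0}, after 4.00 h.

0.0792

Solving the coupled first-order balances gives C_P(t) = [k₁/(k₂−k₁)]·C_{A0}·(e^(−k₁t) − e^(−k₂t)).
e^(−k₁t) = e^(−0.140×4.00) = e^(−0.5600) = 0.5712; e^(−k₂t) = e^(−4.520) = 0.01089.
C_P = 0.140×2.33/(1.13−0.140) × (0.5712−0.01089) = 0.3295×0.5603 = 0.1846 mol/dm³.
Y_P = C_P/C_{A0} = 0.1846/2.33 = 0.0792.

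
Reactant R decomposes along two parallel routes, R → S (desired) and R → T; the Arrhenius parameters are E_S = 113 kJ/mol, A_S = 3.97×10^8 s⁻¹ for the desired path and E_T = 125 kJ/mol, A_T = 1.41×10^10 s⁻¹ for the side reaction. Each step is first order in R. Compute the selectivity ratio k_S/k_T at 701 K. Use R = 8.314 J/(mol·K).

Since both paths have the same order in R, the concentration cancels and S_{S/T} = k_S/k_T = (A_S/A_T)·exp[(E_T−E_S)/(RT)].
(E_T−E_S)/(RT) = (125−113)×10³/(8.314×701) = 12000/5828 = 2.059.
k_S/k_T = (3.97×10^8/1.41×10^10)·exp(2.059) = 0.02816 × 7.838 = 0.221.

0.221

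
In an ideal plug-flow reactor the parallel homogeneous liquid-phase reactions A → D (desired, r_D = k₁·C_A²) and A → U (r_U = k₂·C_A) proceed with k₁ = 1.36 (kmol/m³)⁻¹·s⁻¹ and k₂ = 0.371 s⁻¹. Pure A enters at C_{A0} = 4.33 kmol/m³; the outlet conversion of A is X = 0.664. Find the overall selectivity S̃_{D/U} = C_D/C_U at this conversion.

9.76

C_A = C_{A0}(1−X) = 1.455 kmol/m³.
Along a PFR/batch, dC_U/dC_A = −r_U/(r_D+r_U) = −k₂/(k₂+k₁·C_A).
Integrating from C_{A0} to C_A: C_U = (0.371/1.36)·ln[(0.371+1.36·4.33)/(0.371+1.36·1.45)] = 0.2728·ln(6.260/2.350) = 0.2673 kmol/m³.
Then C_D = (C_{A0}−C_A) − C_U = 2.875 − 0.2673 = 2.608 kmol/m³.
S̃_{D/U} = C_D/C_U = 2.608/0.2673 = 9.76.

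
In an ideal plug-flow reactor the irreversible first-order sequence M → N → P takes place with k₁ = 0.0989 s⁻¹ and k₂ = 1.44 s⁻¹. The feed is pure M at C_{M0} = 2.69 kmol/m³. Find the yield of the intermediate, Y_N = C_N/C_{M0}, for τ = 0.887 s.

Solving the coupled first-order balances gives C_N(τ) = [k₁/(k₂−k₁)]·C_{M0}·(e^(−k₁τ) − e^(−k₂τ)).
e^(−k₁τ) = e^(−0.0989×0.887) = e^(−0.08772) = 0.9160; e^(−k₂τ) = e^(−1.277) = 0.2788.
C_N = 0.0989×2.69/(1.44−0.0989) × (0.9160−0.2788) = 0.1984×0.6372 = 0.1264 kmol/m³.
Y_N = C_N/C_{M0} = 0.1264/2.69 = 0.0470.

0.0470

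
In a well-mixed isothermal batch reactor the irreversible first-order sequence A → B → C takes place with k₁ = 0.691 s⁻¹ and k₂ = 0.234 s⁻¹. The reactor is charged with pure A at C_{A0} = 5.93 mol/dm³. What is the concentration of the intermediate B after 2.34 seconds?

3.41 mol/dm³

The intermediate concentration in a first-order A→B→C sequence is C_B = k₁C_{A0}(e^(−k₁t) − e^(−k₂t))/(k₂−k₁).
e^(−k₁t) = e^(−0.691×2.34) = e^(−1.617) = 0.1985; e^(−k₂t) = e^(−0.5476) = 0.5784.
C_B = 0.691×5.93/(0.234−0.691) × (0.1985−0.5784) = (-8.966)×(-0.3799) = 3.406 mol/dm³.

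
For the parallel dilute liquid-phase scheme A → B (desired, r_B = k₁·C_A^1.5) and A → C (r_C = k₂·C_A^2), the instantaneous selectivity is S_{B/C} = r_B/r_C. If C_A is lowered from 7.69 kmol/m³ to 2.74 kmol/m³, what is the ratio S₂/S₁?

S_{B/C} = (k₁/k₂)·C_A^-0.5, so S₂/S₁ = (C_{A,2}/C_{A,1})^-0.5.
= (2.74/7.69)^(-0.5) = (0.3563)^(-0.5) = 1.68.

1.68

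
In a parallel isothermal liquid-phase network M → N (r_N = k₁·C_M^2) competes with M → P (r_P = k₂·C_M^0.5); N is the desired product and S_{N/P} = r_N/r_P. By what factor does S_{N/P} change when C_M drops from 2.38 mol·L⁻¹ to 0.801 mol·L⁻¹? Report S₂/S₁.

0.195

S_{N/P} = (k₁/k₂)·C_M^1.5, so S₂/S₁ = (C_{M,2}/C_{M,1})^1.5.
= (0.801/2.38)^1.5 = (0.3366)^1.5 = 0.195.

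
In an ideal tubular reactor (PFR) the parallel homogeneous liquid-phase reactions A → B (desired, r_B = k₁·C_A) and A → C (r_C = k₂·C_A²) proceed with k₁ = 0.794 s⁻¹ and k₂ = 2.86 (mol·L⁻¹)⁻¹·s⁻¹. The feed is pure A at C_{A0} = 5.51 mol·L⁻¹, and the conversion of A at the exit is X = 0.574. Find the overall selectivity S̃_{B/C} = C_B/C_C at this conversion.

0.0746

C_A = C_{A0}(1−X) = 2.347 mol·L⁻¹.
Along a PFR/batch, dC_B/dC_A = −r_B/(r_B+r_C) = −k₁/(k₁+k₂·C_A).
Integrating from C_{A0} to C_A: C_B = (0.794/2.86)·ln[(0.794+2.86·5.51)/(0.794+2.86·2.35)] = 0.2776·ln(16.55/7.507) = 0.2195 mol·L⁻¹.
C_C = (C_{A0}−C_A)−C_B = 2.943 mol·L⁻¹; S̃_{B/C} = 0.2195/2.943 = 0.0746.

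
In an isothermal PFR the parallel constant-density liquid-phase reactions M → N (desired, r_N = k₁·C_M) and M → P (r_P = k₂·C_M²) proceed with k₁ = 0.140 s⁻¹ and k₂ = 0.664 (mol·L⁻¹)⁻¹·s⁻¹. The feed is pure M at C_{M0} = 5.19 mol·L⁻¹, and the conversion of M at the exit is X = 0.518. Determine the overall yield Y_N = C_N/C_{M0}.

0.0280

C_M = C_{M0}(1−X) = 2.502 mol·L⁻¹.
Along a PFR/batch, dC_N/dC_M = −r_N/(r_N+r_P) = −k₁/(k₁+k₂·C_M).
Integrating from C_{M0} to C_M: C_N = (0.140/0.664)·ln[(0.140+0.664·5.19)/(0.140+0.664·2.50)] = 0.2108·ln(3.586/1.801) = 0.1452 mol·L⁻¹.
Y_N = C_N/C_{M0} = 0.1452/5.19 = 0.0280.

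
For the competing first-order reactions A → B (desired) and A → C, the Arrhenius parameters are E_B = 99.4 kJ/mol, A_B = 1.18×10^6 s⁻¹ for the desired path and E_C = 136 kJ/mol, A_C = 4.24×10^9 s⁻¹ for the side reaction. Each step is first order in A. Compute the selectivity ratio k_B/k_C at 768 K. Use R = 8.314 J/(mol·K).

0.0859

k_B/k_C = (A_B/A_C)·exp[−(E_B−E_C)/(RT)] = (A_B/A_C)·exp[(E_C−E_B)/(RT)].
(E_C−E_B)/(RT) = (136−99.4)×10³/(8.314×768) = 36600/6385 = 5.732.
k_B/k_C = (1.18×10^6/4.24×10^9)·exp(5.732) = 2.783×10^-4 × 308.6 = 0.0859.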